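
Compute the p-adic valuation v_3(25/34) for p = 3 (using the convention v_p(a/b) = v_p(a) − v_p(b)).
v_3(25/34) = 0

Factor powers of 3 from the numerator and denominator of the reduced fraction: 25 = 3^0 · 25 and 34 = 3^0 · 34. Apply v_p(a/b) = v_p(a) − v_p(b): v_3(25/34) = 0 − 0 = 0.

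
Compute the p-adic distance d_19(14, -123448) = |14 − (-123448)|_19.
d_19(14, -123448) = 1/6859

Step 1 — x − y = 14 − (-123448) = 123462. Step 2 — v_19(123462) = 3 (factor: 123462 = (19^3 · 18); the sign does not affect v_p). Step 3 — |x − y|_19 = 19^{-3} = 1/6859.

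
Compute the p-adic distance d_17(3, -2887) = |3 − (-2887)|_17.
d_17(3, -2887) = 1/289

Step 1 — x − y = 3 − (-2887) = 2890. Step 2 — v_17(2890) = 2 (factor: 2890 = (17^2 · 10); the sign does not affect v_p). Step 3 — |x − y|_17 = 17^{-2} = 1/289.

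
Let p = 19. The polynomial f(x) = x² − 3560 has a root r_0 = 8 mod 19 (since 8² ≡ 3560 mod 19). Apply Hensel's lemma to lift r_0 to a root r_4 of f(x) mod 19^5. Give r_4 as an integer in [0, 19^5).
r_4 = 1229612 (mod 2476099)

Hensel's recurrence: r_{i+1} = r_i − f(r_i)·(f′(r_i))^{-1} mod 19^{i+2}, with f′(x) = 2x. Iterate:
  r_0 = 8 (mod 19)
  r_1 = 46 (mod 361)
  r_2 = 1851 (mod 6859)
  r_3 = 56723 (mod 130321)
  r_4 = 1229612 (mod 2476099)
Final: r_4 = 1229612, and one checks f(r_4) ≡ 0 mod 19^5.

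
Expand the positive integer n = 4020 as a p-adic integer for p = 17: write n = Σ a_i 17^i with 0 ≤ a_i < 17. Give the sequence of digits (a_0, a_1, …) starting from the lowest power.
(a_0, a_1, …) = (8, 15, 13)

Repeated division by 17 gives the digits low-to-high: 4020 = 8 + 15·17^1 + 13·17^2. Digit sequence: (8, 15, 13).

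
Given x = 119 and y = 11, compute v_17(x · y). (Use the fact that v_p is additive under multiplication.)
v_17(1309) = 1

v_p(x) = 1 (factor: 119 = 17^1 · 7); v_p(y) = 0 (factor: 11 = 17^0 · 11). Additivity: v_p(xy) = v_p(x) + v_p(y) = 1 + 0 = 1. (Direct check: xy = 1309 = 17^1 · (77).)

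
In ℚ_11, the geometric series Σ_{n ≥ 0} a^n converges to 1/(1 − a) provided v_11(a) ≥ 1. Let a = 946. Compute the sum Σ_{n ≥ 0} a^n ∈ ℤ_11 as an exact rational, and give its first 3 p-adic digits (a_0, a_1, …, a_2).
Σ a^n = 1/(1 − a) = -1/945;  first 3 digits = (1, 9, 0)

v_11(a) = 1 ≥ 1, so the series converges in ℤ_11 to 1/(1 − a) = 1/(1 − 946) = -1/945. Expand this rational in ℤ_11: compute digits iteratively via d_i = x_i mod 11, x_{i+1} = (x_i − d_i)/11. The first 3 digits are (1, 9, 0).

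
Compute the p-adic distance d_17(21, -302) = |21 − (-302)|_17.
d_17(21, -302) = 1/17

Step 1 — x − y = 21 − (-302) = 323. Step 2 — v_17(323) = 1 (factor: 323 = (17^1 · 19); the sign does not affect v_p). Step 3 — |x − y|_17 = 17^{-1} = 1/17.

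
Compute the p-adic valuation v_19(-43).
v_19(-43) = 0

v_19(n) is the largest exponent k such that 19^k divides n. Factor out: -43 = -19^0 · 43. (Sign doesn't affect v_p.) So v_19(-43) = 0.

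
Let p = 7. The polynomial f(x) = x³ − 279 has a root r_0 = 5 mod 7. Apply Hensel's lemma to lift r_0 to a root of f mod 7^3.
r_2 = 271 (mod 343)

Hensel: r_{i+1} = r_i − f(r_i)/f′(r_i) mod 7^{i+2}, where f′(x) = 3x². Iterate:
  r_0 = 5 (mod 7)
  r_1 = 26 (mod 49)
  r_2 = 271 (mod 343)
Final: r = 271 with f(r) ≡ 0 mod 7^3.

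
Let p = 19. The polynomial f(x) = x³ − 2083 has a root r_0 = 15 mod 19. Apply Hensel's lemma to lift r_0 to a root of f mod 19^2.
r_1 = 319 (mod 361)

Hensel: r_{i+1} = r_i − f(r_i)/f′(r_i) mod 19^{i+2}, where f′(x) = 3x². Iterate:
  r_0 = 15 (mod 19)
  r_1 = 319 (mod 361)
Final: r = 319 with f(r) ≡ 0 mod 19^2.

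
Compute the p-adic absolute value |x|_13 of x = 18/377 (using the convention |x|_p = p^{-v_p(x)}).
|18/377|_13 = 13

Step 1 — compute v_13(x) by factoring powers of 13 out of the numerator and denominator: v_13(18/377) = -1. Step 2 — apply |x|_p = p^{-v_p(x)} = 13^{1} = 13.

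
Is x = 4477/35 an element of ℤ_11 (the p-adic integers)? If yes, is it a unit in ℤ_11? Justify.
x ∈ ℤ_11 but not a unit; v_11(x) = 2 > 0

ℤ_11 = {x ∈ ℚ_11 : v_11(x) ≥ 0} and ℤ_11^× = {x ∈ ℤ_11 : v_11(x) = 0}. Here v_11(4477/35) = v_11(num) − v_11(den) = 2; compare against these criteria.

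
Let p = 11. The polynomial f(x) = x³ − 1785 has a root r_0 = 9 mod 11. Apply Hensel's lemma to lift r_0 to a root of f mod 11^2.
r_1 = 97 (mod 121)

Hensel: r_{i+1} = r_i − f(r_i)/f′(r_i) mod 11^{i+2}, where f′(x) = 3x². Iterate:
  r_0 = 9 (mod 11)
  r_1 = 97 (mod 121)
Final: r = 97 with f(r) ≡ 0 mod 11^2.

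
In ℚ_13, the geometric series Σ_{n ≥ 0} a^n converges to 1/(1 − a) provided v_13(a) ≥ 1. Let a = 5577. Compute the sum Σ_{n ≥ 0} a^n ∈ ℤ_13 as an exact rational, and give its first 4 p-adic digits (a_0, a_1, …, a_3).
Σ a^n = 1/(1 − a) = -1/5576;  first 4 digits = (1, 0, 7, 2)

v_13(a) = 2 ≥ 1, so the series converges in ℤ_13 to 1/(1 − a) = 1/(1 − 5577) = -1/5576. Expand this rational in ℤ_13: compute digits iteratively via d_i = x_i mod 13, x_{i+1} = (x_i − d_i)/13. The first 4 digits are (1, 0, 7, 2).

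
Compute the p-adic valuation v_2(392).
v_2(392) = 3

v_2(n) is the largest exponent k such that 2^k divides n. Factor out: 392 = 2^3 · 49. (Sign doesn't affect v_p.) So v_2(392) = 3.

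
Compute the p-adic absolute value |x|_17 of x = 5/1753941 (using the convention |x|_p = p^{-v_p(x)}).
|5/1753941|_17 = 83521

Step 1 — compute v_17(x) by factoring powers of 17 out of the numerator and denominator: v_17(5/1753941) = -4. Step 2 — apply |x|_p = p^{-v_p(x)} = 17^{4} = 83521.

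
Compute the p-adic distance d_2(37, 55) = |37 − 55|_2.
d_2(37, 55) = 1/2

Step 1 — x − y = 37 − 55 = -18. Step 2 — v_2(-18) = 1 (factor: -18 = −(2^1 · 9); the sign does not affect v_p). Step 3 — |x − y|_2 = 2^{-1} = 1/2.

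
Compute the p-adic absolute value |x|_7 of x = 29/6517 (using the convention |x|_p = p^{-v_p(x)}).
|29/6517|_7 = 343

Step 1 — compute v_7(x) by factoring powers of 7 out of the numerator and denominator: v_7(29/6517) = -3. Step 2 — apply |x|_p = p^{-v_p(x)} = 7^{3} = 343.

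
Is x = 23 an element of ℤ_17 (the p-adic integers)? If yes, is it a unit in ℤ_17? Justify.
x ∈ ℤ_17^× (unit); v_17(x) = 0

ℤ_17 = {x ∈ ℚ_17 : v_17(x) ≥ 0} and ℤ_17^× = {x ∈ ℤ_17 : v_17(x) = 0}. Here v_17(23) = v_17(num) − v_17(den) = 0; compare against these criteria.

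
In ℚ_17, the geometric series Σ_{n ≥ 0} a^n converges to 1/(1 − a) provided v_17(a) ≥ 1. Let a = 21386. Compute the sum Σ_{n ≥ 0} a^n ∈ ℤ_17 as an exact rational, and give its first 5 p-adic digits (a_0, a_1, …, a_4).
Σ a^n = 1/(1 − a) = -1/21385;  first 5 digits = (1, 0, 6, 4, 2)

v_17(a) = 2 ≥ 1, so the series converges in ℤ_17 to 1/(1 − a) = 1/(1 − 21386) = -1/21385. Expand this rational in ℤ_17: compute digits iteratively via d_i = x_i mod 17, x_{i+1} = (x_i − d_i)/17. The first 5 digits are (1, 0, 6, 4, 2).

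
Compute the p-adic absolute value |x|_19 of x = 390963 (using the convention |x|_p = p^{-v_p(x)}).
|390963|_19 = 1/130321

Step 1 — compute v_19(x) by factoring powers of 19 out of the numerator and denominator: v_19(390963) = 4. Step 2 — apply |x|_p = p^{-v_p(x)} = 19^{-4} = 1/130321.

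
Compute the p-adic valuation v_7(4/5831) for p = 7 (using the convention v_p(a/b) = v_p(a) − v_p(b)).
v_7(4/5831) = -3

Factor powers of 7 from the numerator and denominator of the reduced fraction: 4 = 7^0 · 4 and 5831 = 7^3 · 17. Apply v_p(a/b) = v_p(a) − v_p(b): v_7(4/5831) = 0 − 3 = -3.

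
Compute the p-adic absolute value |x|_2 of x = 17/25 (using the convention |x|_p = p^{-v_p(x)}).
|17/25|_2 = 1

Step 1 — compute v_2(x) by factoring powers of 2 out of the numerator and denominator: v_2(17/25) = 0. Step 2 — apply |x|_p = p^{-v_p(x)} = 2^{0} = 1.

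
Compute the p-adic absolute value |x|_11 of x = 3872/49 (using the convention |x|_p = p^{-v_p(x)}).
|3872/49|_11 = 1/121

Step 1 — compute v_11(x) by factoring powers of 11 out of the numerator and denominator: v_11(3872/49) = 2. Step 2 — apply |x|_p = p^{-v_p(x)} = 11^{-2} = 1/121.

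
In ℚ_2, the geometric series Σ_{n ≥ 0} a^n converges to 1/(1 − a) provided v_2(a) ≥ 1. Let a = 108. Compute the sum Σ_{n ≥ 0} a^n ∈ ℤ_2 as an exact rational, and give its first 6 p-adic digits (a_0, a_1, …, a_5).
Σ a^n = 1/(1 − a) = -1/107;  first 6 digits = (1, 0, 1, 1, 1, 1)

v_2(a) = 2 ≥ 1, so the series converges in ℤ_2 to 1/(1 − a) = 1/(1 − 108) = -1/107. Expand this rational in ℤ_2: compute digits iteratively via d_i = x_i mod 2, x_{i+1} = (x_i − d_i)/2. The first 6 digits are (1, 0, 1, 1, 1, 1).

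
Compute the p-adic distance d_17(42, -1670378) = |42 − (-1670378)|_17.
d_17(42, -1670378) = 1/83521

Step 1 — x − y = 42 − (-1670378) = 1670420. Step 2 — v_17(1670420) = 4 (factor: 1670420 = (17^4 · 20); the sign does not affect v_p). Step 3 — |x − y|_17 = 17^{-4} = 1/83521.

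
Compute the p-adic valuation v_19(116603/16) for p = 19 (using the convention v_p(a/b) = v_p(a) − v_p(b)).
v_19(116603/16) = 3

Factor powers of 19 from the numerator and denominator of the reduced fraction: 116603 = 19^3 · 17 and 16 = 19^0 · 16. Apply v_p(a/b) = v_p(a) − v_p(b): v_19(116603/16) = 3 − 0 = 3.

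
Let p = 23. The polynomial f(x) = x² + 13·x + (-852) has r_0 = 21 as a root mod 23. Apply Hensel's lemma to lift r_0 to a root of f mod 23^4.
r_3 = 230504 (mod 279841)

Hensel: r_{i+1} = r_i − f(r_i)·(f′(r_i))^{-1} mod 23^{i+2}, f′(x) = 2x + 13. Iterate:
  r_0 = 21 (mod 23)
  r_1 = 389 (mod 529)
  r_2 = 11498 (mod 12167)
  r_3 = 230504 (mod 279841)
Final: r = 230504 satisfies f(r) ≡ 0 mod 23^4.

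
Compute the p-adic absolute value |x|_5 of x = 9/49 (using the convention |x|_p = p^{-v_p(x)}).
|9/49|_5 = 1

Step 1 — compute v_5(x) by factoring powers of 5 out of the numerator and denominator: v_5(9/49) = 0. Step 2 — apply |x|_p = p^{-v_p(x)} = 5^{0} = 1.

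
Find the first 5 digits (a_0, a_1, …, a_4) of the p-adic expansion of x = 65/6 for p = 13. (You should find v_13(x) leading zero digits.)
(a_0, …, a_4) = (0, 3, 2, 2, 2)

v_13(65/6) = 1, so a_0 = ... = a_0 = 0. Factor out: x = 13^1 · u with u = 5/6 a unit in ℤ_13. Expand u iteratively via a_{v+i} = u_i mod 13, u_{i+1} = (u_i − a_{v+i})/13:
  u_0 = 5/6;  a_1 = 3;  u_1 = (u_0 − 3)/13 = -1/6
  u_1 = -1/6;  a_2 = 2;  u_2 = (u_1 − 2)/13 = -1/6
  u_2 = -1/6;  a_3 = 2;  u_3 = (u_2 − 2)/13 = -1/6
  u_3 = -1/6;  a_4 = 2;  u_4 = (u_3 − 2)/13 = -1/6
Digits: (0, 3, 2, 2, 2).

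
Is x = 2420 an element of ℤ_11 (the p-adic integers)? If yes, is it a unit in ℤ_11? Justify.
x ∈ ℤ_11 but not a unit; v_11(x) = 2 > 0

ℤ_11 = {x ∈ ℚ_11 : v_11(x) ≥ 0} and ℤ_11^× = {x ∈ ℤ_11 : v_11(x) = 0}. Here v_11(2420) = v_11(num) − v_11(den) = 2; compare against these criteria.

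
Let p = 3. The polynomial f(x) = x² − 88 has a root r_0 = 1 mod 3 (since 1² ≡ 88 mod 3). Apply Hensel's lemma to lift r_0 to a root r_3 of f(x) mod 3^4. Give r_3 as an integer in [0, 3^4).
r_3 = 13 (mod 81)

Hensel's recurrence: r_{i+1} = r_i − f(r_i)·(f′(r_i))^{-1} mod 3^{i+2}, with f′(x) = 2x. Iterate:
  r_0 = 1 (mod 3)
  r_1 = 4 (mod 9)
  r_2 = 13 (mod 27)
  r_3 = 13 (mod 81)
Final: r_3 = 13, and one checks f(r_3) ≡ 0 mod 3^4.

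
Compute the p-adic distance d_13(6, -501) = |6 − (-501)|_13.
d_13(6, -501) = 1/169

Step 1 — x − y = 6 − (-501) = 507. Step 2 — v_13(507) = 2 (factor: 507 = (13^2 · 3); the sign does not affect v_p). Step 3 — |x − y|_13 = 13^{-2} = 1/169.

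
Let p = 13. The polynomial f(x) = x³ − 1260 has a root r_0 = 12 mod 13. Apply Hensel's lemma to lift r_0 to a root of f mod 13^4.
r_3 = 22333 (mod 28561)

Hensel: r_{i+1} = r_i − f(r_i)/f′(r_i) mod 13^{i+2}, where f′(x) = 3x². Iterate:
  r_0 = 12 (mod 13)
  r_1 = 25 (mod 169)
  r_2 = 363 (mod 2197)
  r_3 = 22333 (mod 28561)
Final: r = 22333 with f(r) ≡ 0 mod 13^4.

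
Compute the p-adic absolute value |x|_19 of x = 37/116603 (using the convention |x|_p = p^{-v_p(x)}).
|37/116603|_19 = 6859

Step 1 — compute v_19(x) by factoring powers of 19 out of the numerator and denominator: v_19(37/116603) = -3. Step 2 — apply |x|_p = p^{-v_p(x)} = 19^{3} = 6859.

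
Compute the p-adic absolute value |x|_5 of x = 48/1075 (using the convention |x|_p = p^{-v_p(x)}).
|48/1075|_5 = 25

Step 1 — compute v_5(x) by factoring powers of 5 out of the numerator and denominator: v_5(48/1075) = -2. Step 2 — apply |x|_p = p^{-v_p(x)} = 5^{2} = 25.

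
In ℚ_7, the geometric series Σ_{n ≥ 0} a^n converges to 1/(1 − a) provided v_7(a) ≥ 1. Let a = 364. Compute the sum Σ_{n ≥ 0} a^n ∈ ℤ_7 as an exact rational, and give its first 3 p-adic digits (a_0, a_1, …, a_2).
Σ a^n = 1/(1 − a) = -1/363;  first 3 digits = (1, 3, 2)

v_7(a) = 1 ≥ 1, so the series converges in ℤ_7 to 1/(1 − a) = 1/(1 − 364) = -1/363. Expand this rational in ℤ_7: compute digits iteratively via d_i = x_i mod 7, x_{i+1} = (x_i − d_i)/7. The first 3 digits are (1, 3, 2).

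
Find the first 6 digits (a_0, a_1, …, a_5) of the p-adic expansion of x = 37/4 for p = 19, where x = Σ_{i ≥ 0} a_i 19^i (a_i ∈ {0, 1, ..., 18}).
(a_0, …, a_5) = (14, 14, 4, 14, 4, 14)

v_19(37/4) = 0 (numerator and denominator both coprime to 19), so x ∈ ℤ_19^×. Compute digits iteratively via a_i = x_i mod 19, x_{i+1} = (x_i − a_i)/19, with x_0 = x:
  x_0 = 37/4;  a_0 = 14;  x_1 = (x_0 − 14)/19 = -1/4
  x_1 = -1/4;  a_1 = 14;  x_2 = (x_1 − 14)/19 = -3/4
  x_2 = -3/4;  a_2 = 4;  x_3 = (x_2 − 4)/19 = -1/4
  x_3 = -1/4;  a_3 = 14;  x_4 = (x_3 − 14)/19 = -3/4
  x_4 = -3/4;  a_4 = 4;  x_5 = (x_4 − 4)/19 = -1/4
  x_5 = -1/4;  a_5 = 14;  x_6 = (x_5 − 14)/19 = -3/4
Digits: (14, 14, 4, 14, 4, 14).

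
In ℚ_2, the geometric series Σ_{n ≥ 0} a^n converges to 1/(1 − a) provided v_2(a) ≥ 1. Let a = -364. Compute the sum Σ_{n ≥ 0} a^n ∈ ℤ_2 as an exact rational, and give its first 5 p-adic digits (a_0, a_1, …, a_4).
Σ a^n = 1/(1 − a) = 1/365;  first 5 digits = (1, 0, 1, 0, 0)

v_2(a) = 2 ≥ 1, so the series converges in ℤ_2 to 1/(1 − a) = 1/(1 − (-364)) = 1/365. Expand this rational in ℤ_2: compute digits iteratively via d_i = x_i mod 2, x_{i+1} = (x_i − d_i)/2. The first 5 digits are (1, 0, 1, 0, 0).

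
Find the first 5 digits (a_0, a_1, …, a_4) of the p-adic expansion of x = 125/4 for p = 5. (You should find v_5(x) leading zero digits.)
(a_0, …, a_4) = (0, 0, 0, 4, 3)

v_5(125/4) = 3, so a_0 = ... = a_2 = 0. Factor out: x = 5^3 · u with u = 1/4 a unit in ℤ_5. Expand u iteratively via a_{v+i} = u_i mod 5, u_{i+1} = (u_i − a_{v+i})/5:
  u_0 = 1/4;  a_3 = 4;  u_1 = (u_0 − 4)/5 = -3/4
  u_1 = -3/4;  a_4 = 3;  u_2 = (u_1 − 3)/5 = -3/4
Digits: (0, 0, 0, 4, 3).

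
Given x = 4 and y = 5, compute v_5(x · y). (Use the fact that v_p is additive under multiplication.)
v_5(20) = 1

v_p(x) = 0 (factor: 4 = 5^0 · 4); v_p(y) = 1 (factor: 5 = 5^1 · 1). Additivity: v_p(xy) = v_p(x) + v_p(y) = 0 + 1 = 1. (Direct check: xy = 20 = 5^1 · (4).)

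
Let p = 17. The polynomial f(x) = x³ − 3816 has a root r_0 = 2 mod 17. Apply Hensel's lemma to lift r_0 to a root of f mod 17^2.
r_1 = 223 (mod 289)

Hensel: r_{i+1} = r_i − f(r_i)/f′(r_i) mod 17^{i+2}, where f′(x) = 3x². Iterate:
  r_0 = 2 (mod 17)
  r_1 = 223 (mod 289)
Final: r = 223 with f(r) ≡ 0 mod 17^2.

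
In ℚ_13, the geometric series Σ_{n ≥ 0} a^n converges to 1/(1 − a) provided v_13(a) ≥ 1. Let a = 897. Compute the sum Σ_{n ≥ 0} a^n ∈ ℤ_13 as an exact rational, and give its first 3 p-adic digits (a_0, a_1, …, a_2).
Σ a^n = 1/(1 − a) = -1/896;  first 3 digits = (1, 4, 8)

v_13(a) = 1 ≥ 1, so the series converges in ℤ_13 to 1/(1 − a) = 1/(1 − 897) = -1/896. Expand this rational in ℤ_13: compute digits iteratively via d_i = x_i mod 13, x_{i+1} = (x_i − d_i)/13. The first 3 digits are (1, 4, 8).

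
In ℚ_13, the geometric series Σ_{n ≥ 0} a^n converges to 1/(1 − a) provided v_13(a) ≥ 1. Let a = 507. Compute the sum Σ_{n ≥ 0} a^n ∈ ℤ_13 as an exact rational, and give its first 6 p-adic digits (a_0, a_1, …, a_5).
Σ a^n = 1/(1 − a) = -1/506;  first 6 digits = (1, 0, 3, 0, 9, 0)

v_13(a) = 2 ≥ 1, so the series converges in ℤ_13 to 1/(1 − a) = 1/(1 − 507) = -1/506. Expand this rational in ℤ_13: compute digits iteratively via d_i = x_i mod 13, x_{i+1} = (x_i − d_i)/13. The first 6 digits are (1, 0, 3, 0, 9, 0).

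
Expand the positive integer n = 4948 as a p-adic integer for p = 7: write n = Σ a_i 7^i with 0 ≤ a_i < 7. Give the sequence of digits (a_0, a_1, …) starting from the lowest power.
(a_0, a_1, …) = (6, 6, 2, 0, 2)

Repeated division by 7 gives the digits low-to-high: 4948 = 6 + 6·7^1 + 2·7^2 + 2·7^4. Digit sequence: (6, 6, 2, 0, 2).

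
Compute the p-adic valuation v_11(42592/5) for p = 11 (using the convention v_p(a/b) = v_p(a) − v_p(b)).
v_11(42592/5) = 3

Factor powers of 11 from the numerator and denominator of the reduced fraction: 42592 = 11^3 · 32 and 5 = 11^0 · 5. Apply v_p(a/b) = v_p(a) − v_p(b): v_11(42592/5) = 3 − 0 = 3.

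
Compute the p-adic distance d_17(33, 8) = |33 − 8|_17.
d_17(33, 8) = 1

Step 1 — x − y = 33 − 8 = 25. Step 2 — v_17(25) = 0 (factor: 25 = (17^0 · 25); the sign does not affect v_p). Step 3 — |x − y|_17 = 17^{0} = 1.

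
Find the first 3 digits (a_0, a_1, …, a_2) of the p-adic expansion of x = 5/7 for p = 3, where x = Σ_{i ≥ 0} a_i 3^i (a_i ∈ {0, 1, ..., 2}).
(a_0, …, a_2) = (2, 0, 2)

v_3(5/7) = 0 (numerator and denominator both coprime to 3), so x ∈ ℤ_3^×. Compute digits iteratively via a_i = x_i mod 3, x_{i+1} = (x_i − a_i)/3, with x_0 = x:
  x_0 = 5/7;  a_0 = 2;  x_1 = (x_0 − 2)/3 = -3/7
  x_1 = -3/7;  a_1 = 0;  x_2 = (x_1 − 0)/3 = -1/7
  x_2 = -1/7;  a_2 = 2;  x_3 = (x_2 − 2)/3 = -5/7
Digits: (2, 0, 2).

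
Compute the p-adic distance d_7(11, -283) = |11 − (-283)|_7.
d_7(11, -283) = 1/49

Step 1 — x − y = 11 − (-283) = 294. Step 2 — v_7(294) = 2 (factor: 294 = (7^2 · 6); the sign does not affect v_p). Step 3 — |x − y|_7 = 7^{-2} = 1/49.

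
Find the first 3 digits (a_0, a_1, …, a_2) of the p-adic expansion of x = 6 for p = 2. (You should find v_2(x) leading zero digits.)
(a_0, …, a_2) = (0, 1, 1)

v_2(6) = 1, so a_0 = ... = a_0 = 0. Factor out: x = 2^1 · u with u = 3 a unit in ℤ_2. Expand u iteratively via a_{v+i} = u_i mod 2, u_{i+1} = (u_i − a_{v+i})/2:
  u_0 = 3;  a_1 = 1;  u_1 = (u_0 − 1)/2 = 1
  u_1 = 1;  a_2 = 1;  u_2 = (u_1 − 1)/2 = 0
Digits: (0, 1, 1).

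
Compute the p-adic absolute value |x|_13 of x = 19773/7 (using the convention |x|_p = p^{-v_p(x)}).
|19773/7|_13 = 1/2197

Step 1 — compute v_13(x) by factoring powers of 13 out of the numerator and denominator: v_13(19773/7) = 3. Step 2 — apply |x|_p = p^{-v_p(x)} = 13^{-3} = 1/2197.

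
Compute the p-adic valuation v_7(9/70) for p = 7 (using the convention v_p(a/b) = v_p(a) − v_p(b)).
v_7(9/70) = -1

Factor powers of 7 from the numerator and denominator of the reduced fraction: 9 = 7^0 · 9 and 70 = 7^1 · 10. Apply v_p(a/b) = v_p(a) − v_p(b): v_7(9/70) = 0 − 1 = -1.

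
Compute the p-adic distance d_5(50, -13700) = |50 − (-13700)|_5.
d_5(50, -13700) = 1/625

Step 1 — x − y = 50 − (-13700) = 13750. Step 2 — v_5(13750) = 4 (factor: 13750 = (5^4 · 22); the sign does not affect v_p). Step 3 — |x − y|_5 = 5^{-4} = 1/625.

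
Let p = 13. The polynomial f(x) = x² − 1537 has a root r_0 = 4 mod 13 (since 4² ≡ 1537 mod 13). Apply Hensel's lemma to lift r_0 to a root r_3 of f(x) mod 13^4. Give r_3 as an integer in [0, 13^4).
r_3 = 25185 (mod 28561)

Hensel's recurrence: r_{i+1} = r_i − f(r_i)·(f′(r_i))^{-1} mod 13^{i+2}, with f′(x) = 2x. Iterate:
  r_0 = 4 (mod 13)
  r_1 = 4 (mod 169)
  r_2 = 1018 (mod 2197)
  r_3 = 25185 (mod 28561)
Final: r_3 = 25185, and one checks f(r_3) ≡ 0 mod 13^4.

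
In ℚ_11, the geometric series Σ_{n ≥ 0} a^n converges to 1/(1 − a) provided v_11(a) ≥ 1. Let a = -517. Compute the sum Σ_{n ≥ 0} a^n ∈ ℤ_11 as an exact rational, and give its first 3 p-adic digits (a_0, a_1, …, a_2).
Σ a^n = 1/(1 − a) = 1/518;  first 3 digits = (1, 8, 4)

v_11(a) = 1 ≥ 1, so the series converges in ℤ_11 to 1/(1 − a) = 1/(1 − (-517)) = 1/518. Expand this rational in ℤ_11: compute digits iteratively via d_i = x_i mod 11, x_{i+1} = (x_i − d_i)/11. The first 3 digits are (1, 8, 4).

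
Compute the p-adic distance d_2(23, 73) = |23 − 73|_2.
d_2(23, 73) = 1/2

Step 1 — x − y = 23 − 73 = -50. Step 2 — v_2(-50) = 1 (factor: -50 = −(2^1 · 25); the sign does not affect v_p). Step 3 — |x − y|_2 = 2^{-1} = 1/2.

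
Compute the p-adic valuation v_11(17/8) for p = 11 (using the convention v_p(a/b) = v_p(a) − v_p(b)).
v_11(17/8) = 0

Factor powers of 11 from the numerator and denominator of the reduced fraction: 17 = 11^0 · 17 and 8 = 11^0 · 8. Apply v_p(a/b) = v_p(a) − v_p(b): v_11(17/8) = 0 − 0 = 0.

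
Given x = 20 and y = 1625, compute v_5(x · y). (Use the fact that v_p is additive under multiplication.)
v_5(32500) = 4

v_p(x) = 1 (factor: 20 = 5^1 · 4); v_p(y) = 3 (factor: 1625 = 5^3 · 13). Additivity: v_p(xy) = v_p(x) + v_p(y) = 1 + 3 = 4. (Direct check: xy = 32500 = 5^4 · (52).)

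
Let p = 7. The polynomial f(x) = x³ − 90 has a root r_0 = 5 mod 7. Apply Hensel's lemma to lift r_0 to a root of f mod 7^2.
r_1 = 47 (mod 49)

Hensel: r_{i+1} = r_i − f(r_i)/f′(r_i) mod 7^{i+2}, where f′(x) = 3x². Iterate:
  r_0 = 5 (mod 7)
  r_1 = 47 (mod 49)
Final: r = 47 with f(r) ≡ 0 mod 7^2.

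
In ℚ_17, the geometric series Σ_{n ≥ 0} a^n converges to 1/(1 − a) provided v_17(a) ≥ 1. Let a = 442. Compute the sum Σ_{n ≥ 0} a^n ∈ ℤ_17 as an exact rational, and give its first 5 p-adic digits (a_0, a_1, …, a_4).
Σ a^n = 1/(1 − a) = -1/441;  first 5 digits = (1, 9, 14, 3, 15)

v_17(a) = 1 ≥ 1, so the series converges in ℤ_17 to 1/(1 − a) = 1/(1 − 442) = -1/441. Expand this rational in ℤ_17: compute digits iteratively via d_i = x_i mod 17, x_{i+1} = (x_i − d_i)/17. The first 5 digits are (1, 9, 14, 3, 15).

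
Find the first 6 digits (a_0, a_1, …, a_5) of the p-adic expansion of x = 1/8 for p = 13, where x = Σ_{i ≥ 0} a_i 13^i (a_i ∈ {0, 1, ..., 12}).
(a_0, …, a_5) = (5, 11, 4, 11, 4, 11)

v_13(1/8) = 0 (numerator and denominator both coprime to 13), so x ∈ ℤ_13^×. Compute digits iteratively via a_i = x_i mod 13, x_{i+1} = (x_i − a_i)/13, with x_0 = x:
  x_0 = 1/8;  a_0 = 5;  x_1 = (x_0 − 5)/13 = -3/8
  x_1 = -3/8;  a_1 = 11;  x_2 = (x_1 − 11)/13 = -7/8
  x_2 = -7/8;  a_2 = 4;  x_3 = (x_2 − 4)/13 = -3/8
  x_3 = -3/8;  a_3 = 11;  x_4 = (x_3 − 11)/13 = -7/8
  x_4 = -7/8;  a_4 = 4;  x_5 = (x_4 − 4)/13 = -3/8
  x_5 = -3/8;  a_5 = 11;  x_6 = (x_5 − 11)/13 = -7/8
Digits: (5, 11, 4, 11, 4, 11).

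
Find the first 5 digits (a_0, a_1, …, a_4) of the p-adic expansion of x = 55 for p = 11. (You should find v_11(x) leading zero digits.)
(a_0, …, a_4) = (0, 5, 0, 0, 0)

v_11(55) = 1, so a_0 = ... = a_0 = 0. Factor out: x = 11^1 · u with u = 5 a unit in ℤ_11. Expand u iteratively via a_{v+i} = u_i mod 11, u_{i+1} = (u_i − a_{v+i})/11:
  u_0 = 5;  a_1 = 5;  u_1 = (u_0 − 5)/11 = 0
  u_1 = 0;  a_2 = 0;  u_2 = (u_1 − 0)/11 = 0
  u_2 = 0;  a_3 = 0;  u_3 = (u_2 − 0)/11 = 0
  u_3 = 0;  a_4 = 0;  u_4 = (u_3 − 0)/11 = 0
Digits: (0, 5, 0, 0, 0).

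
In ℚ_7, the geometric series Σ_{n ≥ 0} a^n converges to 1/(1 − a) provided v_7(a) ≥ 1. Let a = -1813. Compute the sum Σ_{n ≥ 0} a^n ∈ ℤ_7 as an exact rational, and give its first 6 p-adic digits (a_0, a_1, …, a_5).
Σ a^n = 1/(1 − a) = 1/1814;  first 6 digits = (1, 0, 5, 1, 3, 6)

v_7(a) = 2 ≥ 1, so the series converges in ℤ_7 to 1/(1 − a) = 1/(1 − (-1813)) = 1/1814. Expand this rational in ℤ_7: compute digits iteratively via d_i = x_i mod 7, x_{i+1} = (x_i − d_i)/7. The first 6 digits are (1, 0, 5, 1, 3, 6).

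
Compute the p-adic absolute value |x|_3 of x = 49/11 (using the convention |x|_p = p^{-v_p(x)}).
|49/11|_3 = 1

Step 1 — compute v_3(x) by factoring powers of 3 out of the numerator and denominator: v_3(49/11) = 0. Step 2 — apply |x|_p = p^{-v_p(x)} = 3^{0} = 1.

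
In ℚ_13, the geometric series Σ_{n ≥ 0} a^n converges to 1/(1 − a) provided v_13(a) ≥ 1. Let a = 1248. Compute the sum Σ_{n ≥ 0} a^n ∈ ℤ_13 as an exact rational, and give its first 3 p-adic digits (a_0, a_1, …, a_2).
Σ a^n = 1/(1 − a) = -1/1247;  first 3 digits = (1, 5, 6)

v_13(a) = 1 ≥ 1, so the series converges in ℤ_13 to 1/(1 − a) = 1/(1 − 1248) = -1/1247. Expand this rational in ℤ_13: compute digits iteratively via d_i = x_i mod 13, x_{i+1} = (x_i − d_i)/13. The first 3 digits are (1, 5, 6).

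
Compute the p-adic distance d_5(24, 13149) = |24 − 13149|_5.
d_5(24, 13149) = 1/625

Step 1 — x − y = 24 − 13149 = -13125. Step 2 — v_5(-13125) = 4 (factor: -13125 = −(5^4 · 21); the sign does not affect v_p). Step 3 — |x − y|_5 = 5^{-4} = 1/625.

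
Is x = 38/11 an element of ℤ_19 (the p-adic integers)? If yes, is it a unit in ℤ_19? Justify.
x ∈ ℤ_19 but not a unit; v_19(x) = 1 > 0

ℤ_19 = {x ∈ ℚ_19 : v_19(x) ≥ 0} and ℤ_19^× = {x ∈ ℤ_19 : v_19(x) = 0}. Here v_19(38/11) = v_19(num) − v_19(den) = 1; compare against these criteria.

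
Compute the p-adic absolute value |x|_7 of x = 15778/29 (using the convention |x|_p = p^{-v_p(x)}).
|15778/29|_7 = 1/343

Step 1 — compute v_7(x) by factoring powers of 7 out of the numerator and denominator: v_7(15778/29) = 3. Step 2 — apply |x|_p = p^{-v_p(x)} = 7^{-3} = 1/343.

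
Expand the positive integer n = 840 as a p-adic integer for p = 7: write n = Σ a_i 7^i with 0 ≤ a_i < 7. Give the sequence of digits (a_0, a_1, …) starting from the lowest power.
(a_0, a_1, …) = (0, 1, 3, 2)

Repeated division by 7 gives the digits low-to-high: 840 = 1·7^1 + 3·7^2 + 2·7^3. Digit sequence: (0, 1, 3, 2).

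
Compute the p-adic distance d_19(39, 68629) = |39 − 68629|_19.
d_19(39, 68629) = 1/6859

Step 1 — x − y = 39 − 68629 = -68590. Step 2 — v_19(-68590) = 3 (factor: -68590 = −(19^3 · 10); the sign does not affect v_p). Step 3 — |x − y|_19 = 19^{-3} = 1/6859.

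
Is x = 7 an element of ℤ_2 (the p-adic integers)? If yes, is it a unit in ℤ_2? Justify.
x ∈ ℤ_2^× (unit); v_2(x) = 0

ℤ_2 = {x ∈ ℚ_2 : v_2(x) ≥ 0} and ℤ_2^× = {x ∈ ℤ_2 : v_2(x) = 0}. Here v_2(7) = v_2(num) − v_2(den) = 0; compare against these criteria.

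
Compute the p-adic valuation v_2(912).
v_2(912) = 4

v_2(n) is the largest exponent k such that 2^k divides n. Factor out: 912 = 2^4 · 57. (Sign doesn't affect v_p.) So v_2(912) = 4.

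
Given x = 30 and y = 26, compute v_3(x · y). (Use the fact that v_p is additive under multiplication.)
v_3(780) = 1

v_p(x) = 1 (factor: 30 = 3^1 · 10); v_p(y) = 0 (factor: 26 = 3^0 · 26). Additivity: v_p(xy) = v_p(x) + v_p(y) = 1 + 0 = 1. (Direct check: xy = 780 = 3^1 · (260).)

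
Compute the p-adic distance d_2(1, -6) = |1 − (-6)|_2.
d_2(1, -6) = 1

Step 1 — x − y = 1 − (-6) = 7. Step 2 — v_2(7) = 0 (factor: 7 = (2^0 · 7); the sign does not affect v_p). Step 3 — |x − y|_2 = 2^{0} = 1.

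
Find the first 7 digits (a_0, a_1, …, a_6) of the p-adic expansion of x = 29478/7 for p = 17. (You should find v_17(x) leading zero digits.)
(a_0, …, a_6) = (0, 0, 0, 13, 9, 14, 4)

v_17(29478/7) = 3, so a_0 = ... = a_2 = 0. Factor out: x = 17^3 · u with u = 6/7 a unit in ℤ_17. Expand u iteratively via a_{v+i} = u_i mod 17, u_{i+1} = (u_i − a_{v+i})/17:
  u_0 = 6/7;  a_3 = 13;  u_1 = (u_0 − 13)/17 = -5/7
  u_1 = -5/7;  a_4 = 9;  u_2 = (u_1 − 9)/17 = -4/7
  u_2 = -4/7;  a_5 = 14;  u_3 = (u_2 − 14)/17 = -6/7
  u_3 = -6/7;  a_6 = 4;  u_4 = (u_3 − 4)/17 = -2/7
Digits: (0, 0, 0, 13, 9, 14, 4).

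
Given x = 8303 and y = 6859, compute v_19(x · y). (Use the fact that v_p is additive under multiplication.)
v_19(56950277) = 5

v_p(x) = 2 (factor: 8303 = 19^2 · 23); v_p(y) = 3 (factor: 6859 = 19^3 · 1). Additivity: v_p(xy) = v_p(x) + v_p(y) = 2 + 3 = 5. (Direct check: xy = 56950277 = 19^5 · (23).)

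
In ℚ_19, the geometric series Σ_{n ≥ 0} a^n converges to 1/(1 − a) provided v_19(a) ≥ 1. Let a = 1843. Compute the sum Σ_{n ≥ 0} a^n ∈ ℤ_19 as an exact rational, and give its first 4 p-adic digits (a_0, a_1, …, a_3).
Σ a^n = 1/(1 − a) = -1/1842;  first 4 digits = (1, 2, 9, 9)

v_19(a) = 1 ≥ 1, so the series converges in ℤ_19 to 1/(1 − a) = 1/(1 − 1843) = -1/1842. Expand this rational in ℤ_19: compute digits iteratively via d_i = x_i mod 19, x_{i+1} = (x_i − d_i)/19. The first 4 digits are (1, 2, 9, 9).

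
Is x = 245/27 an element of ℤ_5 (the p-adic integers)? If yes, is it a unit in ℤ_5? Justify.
x ∈ ℤ_5 but not a unit; v_5(x) = 1 > 0

ℤ_5 = {x ∈ ℚ_5 : v_5(x) ≥ 0} and ℤ_5^× = {x ∈ ℤ_5 : v_5(x) = 0}. Here v_5(245/27) = v_5(num) − v_5(den) = 1; compare against these criteria.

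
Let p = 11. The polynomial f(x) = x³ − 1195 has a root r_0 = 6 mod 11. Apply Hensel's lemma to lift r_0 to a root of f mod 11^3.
r_2 = 1150 (mod 1331)

Hensel: r_{i+1} = r_i − f(r_i)/f′(r_i) mod 11^{i+2}, where f′(x) = 3x². Iterate:
  r_0 = 6 (mod 11)
  r_1 = 61 (mod 121)
  r_2 = 1150 (mod 1331)
Final: r = 1150 with f(r) ≡ 0 mod 11^3.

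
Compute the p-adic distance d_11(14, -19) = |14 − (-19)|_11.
d_11(14, -19) = 1/11

Step 1 — x − y = 14 − (-19) = 33. Step 2 — v_11(33) = 1 (factor: 33 = (11^1 · 3); the sign does not affect v_p). Step 3 — |x − y|_11 = 11^{-1} = 1/11.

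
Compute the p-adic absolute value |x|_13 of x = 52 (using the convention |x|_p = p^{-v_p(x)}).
|52|_13 = 1/13

Step 1 — compute v_13(x) by factoring powers of 13 out of the numerator and denominator: v_13(52) = 1. Step 2 — apply |x|_p = p^{-v_p(x)} = 13^{-1} = 1/13.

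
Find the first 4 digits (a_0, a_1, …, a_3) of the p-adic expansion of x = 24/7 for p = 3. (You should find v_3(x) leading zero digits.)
(a_0, …, a_3) = (0, 2, 1, 0)

v_3(24/7) = 1, so a_0 = ... = a_0 = 0. Factor out: x = 3^1 · u with u = 8/7 a unit in ℤ_3. Expand u iteratively via a_{v+i} = u_i mod 3, u_{i+1} = (u_i − a_{v+i})/3:
  u_0 = 8/7;  a_1 = 2;  u_1 = (u_0 − 2)/3 = -2/7
  u_1 = -2/7;  a_2 = 1;  u_2 = (u_1 − 1)/3 = -3/7
  u_2 = -3/7;  a_3 = 0;  u_3 = (u_2 − 0)/3 = -1/7
Digits: (0, 2, 1, 0).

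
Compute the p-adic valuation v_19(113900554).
v_19(113900554) = 5

v_19(n) is the largest exponent k such that 19^k divides n. Factor out: 113900554 = 19^5 · 46. (Sign doesn't affect v_p.) So v_19(113900554) = 5.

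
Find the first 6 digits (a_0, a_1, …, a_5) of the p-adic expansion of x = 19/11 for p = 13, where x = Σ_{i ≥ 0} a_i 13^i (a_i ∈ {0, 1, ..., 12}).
(a_0, …, a_5) = (10, 10, 11, 5, 9, 4)

v_13(19/11) = 0 (numerator and denominator both coprime to 13), so x ∈ ℤ_13^×. Compute digits iteratively via a_i = x_i mod 13, x_{i+1} = (x_i − a_i)/13, with x_0 = x:
  x_0 = 19/11;  a_0 = 10;  x_1 = (x_0 − 10)/13 = -7/11
  x_1 = -7/11;  a_1 = 10;  x_2 = (x_1 − 10)/13 = -9/11
  x_2 = -9/11;  a_2 = 11;  x_3 = (x_2 − 11)/13 = -10/11
  x_3 = -10/11;  a_3 = 5;  x_4 = (x_3 − 5)/13 = -5/11
  x_4 = -5/11;  a_4 = 9;  x_5 = (x_4 − 9)/13 = -8/11
  x_5 = -8/11;  a_5 = 4;  x_6 = (x_5 − 4)/13 = -4/11
Digits: (10, 10, 11, 5, 9, 4).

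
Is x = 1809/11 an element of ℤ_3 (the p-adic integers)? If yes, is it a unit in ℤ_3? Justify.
x ∈ ℤ_3 but not a unit; v_3(x) = 3 > 0

ℤ_3 = {x ∈ ℚ_3 : v_3(x) ≥ 0} and ℤ_3^× = {x ∈ ℤ_3 : v_3(x) = 0}. Here v_3(1809/11) = v_3(num) − v_3(den) = 3; compare against these criteria.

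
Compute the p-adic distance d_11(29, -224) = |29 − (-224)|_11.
d_11(29, -224) = 1/11

Step 1 — x − y = 29 − (-224) = 253. Step 2 — v_11(253) = 1 (factor: 253 = (11^1 · 23); the sign does not affect v_p). Step 3 — |x − y|_11 = 11^{-1} = 1/11.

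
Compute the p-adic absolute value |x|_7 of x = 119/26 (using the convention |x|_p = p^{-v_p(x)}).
|119/26|_7 = 1/7

Step 1 — compute v_7(x) by factoring powers of 7 out of the numerator and denominator: v_7(119/26) = 1. Step 2 — apply |x|_p = p^{-v_p(x)} = 7^{-1} = 1/7.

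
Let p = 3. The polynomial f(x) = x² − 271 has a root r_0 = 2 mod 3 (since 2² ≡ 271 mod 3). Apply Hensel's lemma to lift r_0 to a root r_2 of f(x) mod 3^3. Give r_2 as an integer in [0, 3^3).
r_2 = 26 (mod 27)

Hensel's recurrence: r_{i+1} = r_i − f(r_i)·(f′(r_i))^{-1} mod 3^{i+2}, with f′(x) = 2x. Iterate:
  r_0 = 2 (mod 3)
  r_1 = 8 (mod 9)
  r_2 = 26 (mod 27)
Final: r_2 = 26, and one checks f(r_2) ≡ 0 mod 3^3.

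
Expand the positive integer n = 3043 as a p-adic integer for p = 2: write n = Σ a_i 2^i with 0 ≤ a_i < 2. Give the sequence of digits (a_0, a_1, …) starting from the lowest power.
(a_0, a_1, …) = (1, 1, 0, 0, 0, 1, 1, 1, 1, 1, 0, 1)

Repeated division by 2 gives the digits low-to-high: 3043 = 1 + 1·2^1 + 1·2^5 + 1·2^6 + 1·2^7 + 1·2^8 + 1·2^9 + 1·2^11. Digit sequence: (1, 1, 0, 0, 0, 1, 1, 1, 1, 1, 0, 1).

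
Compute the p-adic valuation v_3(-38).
v_3(-38) = 0

v_3(n) is the largest exponent k such that 3^k divides n. Factor out: -38 = -3^0 · 38. (Sign doesn't affect v_p.) So v_3(-38) = 0.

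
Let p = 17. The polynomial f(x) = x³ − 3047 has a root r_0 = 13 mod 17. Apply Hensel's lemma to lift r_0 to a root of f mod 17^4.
r_3 = 67163 (mod 83521)

Hensel: r_{i+1} = r_i − f(r_i)/f′(r_i) mod 17^{i+2}, where f′(x) = 3x². Iterate:
  r_0 = 13 (mod 17)
  r_1 = 115 (mod 289)
  r_2 = 3294 (mod 4913)
  r_3 = 67163 (mod 83521)
Final: r = 67163 with f(r) ≡ 0 mod 17^4.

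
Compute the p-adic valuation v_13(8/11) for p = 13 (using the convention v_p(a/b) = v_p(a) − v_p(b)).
v_13(8/11) = 0

Factor powers of 13 from the numerator and denominator of the reduced fraction: 8 = 13^0 · 8 and 11 = 13^0 · 11. Apply v_p(a/b) = v_p(a) − v_p(b): v_13(8/11) = 0 − 0 = 0.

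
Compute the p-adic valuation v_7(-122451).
v_7(-122451) = 4

v_7(n) is the largest exponent k such that 7^k divides n. Factor out: -122451 = -7^4 · 51. (Sign doesn't affect v_p.) So v_7(-122451) = 4.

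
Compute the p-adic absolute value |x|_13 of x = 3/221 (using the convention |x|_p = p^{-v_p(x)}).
|3/221|_13 = 13

Step 1 — compute v_13(x) by factoring powers of 13 out of the numerator and denominator: v_13(3/221) = -1. Step 2 — apply |x|_p = p^{-v_p(x)} = 13^{1} = 13.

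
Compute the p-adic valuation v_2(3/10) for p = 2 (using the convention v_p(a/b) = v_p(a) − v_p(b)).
v_2(3/10) = -1

Factor powers of 2 from the numerator and denominator of the reduced fraction: 3 = 2^0 · 3 and 10 = 2^1 · 5. Apply v_p(a/b) = v_p(a) − v_p(b): v_2(3/10) = 0 − 1 = -1.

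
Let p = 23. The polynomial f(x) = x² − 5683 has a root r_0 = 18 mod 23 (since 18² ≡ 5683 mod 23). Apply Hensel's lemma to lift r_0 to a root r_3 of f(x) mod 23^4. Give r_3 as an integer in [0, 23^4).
r_3 = 98458 (mod 279841)

Hensel's recurrence: r_{i+1} = r_i − f(r_i)·(f′(r_i))^{-1} mod 23^{i+2}, with f′(x) = 2x. Iterate:
  r_0 = 18 (mod 23)
  r_1 = 64 (mod 529)
  r_2 = 1122 (mod 12167)
  r_3 = 98458 (mod 279841)
Final: r_3 = 98458, and one checks f(r_3) ≡ 0 mod 23^4.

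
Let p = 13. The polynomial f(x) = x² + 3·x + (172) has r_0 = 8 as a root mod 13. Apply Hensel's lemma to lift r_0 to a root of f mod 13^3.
r_2 = 1373 (mod 2197)

Hensel: r_{i+1} = r_i − f(r_i)·(f′(r_i))^{-1} mod 13^{i+2}, f′(x) = 2x + 3. Iterate:
  r_0 = 8 (mod 13)
  r_1 = 21 (mod 169)
  r_2 = 1373 (mod 2197)
Final: r = 1373 satisfies f(r) ≡ 0 mod 13^3.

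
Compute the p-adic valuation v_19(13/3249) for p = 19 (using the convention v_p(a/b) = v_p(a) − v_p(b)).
v_19(13/3249) = -2

Factor powers of 19 from the numerator and denominator of the reduced fraction: 13 = 19^0 · 13 and 3249 = 19^2 · 9. Apply v_p(a/b) = v_p(a) − v_p(b): v_19(13/3249) = 0 − 2 = -2.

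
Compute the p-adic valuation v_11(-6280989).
v_11(-6280989) = 5

v_11(n) is the largest exponent k such that 11^k divides n. Factor out: -6280989 = -11^5 · 39. (Sign doesn't affect v_p.) So v_11(-6280989) = 5.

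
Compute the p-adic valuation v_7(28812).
v_7(28812) = 4

v_7(n) is the largest exponent k such that 7^k divides n. Factor out: 28812 = 7^4 · 12. (Sign doesn't affect v_p.) So v_7(28812) = 4.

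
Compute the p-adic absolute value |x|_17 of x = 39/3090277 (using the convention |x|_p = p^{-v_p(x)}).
|39/3090277|_17 = 83521

Step 1 — compute v_17(x) by factoring powers of 17 out of the numerator and denominator: v_17(39/3090277) = -4. Step 2 — apply |x|_p = p^{-v_p(x)} = 17^{4} = 83521.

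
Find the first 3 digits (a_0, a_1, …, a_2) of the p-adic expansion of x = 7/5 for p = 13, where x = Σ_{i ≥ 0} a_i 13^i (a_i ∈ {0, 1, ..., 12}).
(a_0, …, a_2) = (4, 5, 10)

v_13(7/5) = 0 (numerator and denominator both coprime to 13), so x ∈ ℤ_13^×. Compute digits iteratively via a_i = x_i mod 13, x_{i+1} = (x_i − a_i)/13, with x_0 = x:
  x_0 = 7/5;  a_0 = 4;  x_1 = (x_0 − 4)/13 = -1/5
  x_1 = -1/5;  a_1 = 5;  x_2 = (x_1 − 5)/13 = -2/5
  x_2 = -2/5;  a_2 = 10;  x_3 = (x_2 − 10)/13 = -4/5
Digits: (4, 5, 10).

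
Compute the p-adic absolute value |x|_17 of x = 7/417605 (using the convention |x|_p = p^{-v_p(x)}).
|7/417605|_17 = 83521

Step 1 — compute v_17(x) by factoring powers of 17 out of the numerator and denominator: v_17(7/417605) = -4. Step 2 — apply |x|_p = p^{-v_p(x)} = 17^{4} = 83521.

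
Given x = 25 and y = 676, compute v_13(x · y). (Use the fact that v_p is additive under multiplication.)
v_13(16900) = 2

v_p(x) = 0 (factor: 25 = 13^0 · 25); v_p(y) = 2 (factor: 676 = 13^2 · 4). Additivity: v_p(xy) = v_p(x) + v_p(y) = 0 + 2 = 2. (Direct check: xy = 16900 = 13^2 · (100).)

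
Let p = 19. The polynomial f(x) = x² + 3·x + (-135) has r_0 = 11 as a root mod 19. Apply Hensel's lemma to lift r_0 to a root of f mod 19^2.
r_1 = 68 (mod 361)

Hensel: r_{i+1} = r_i − f(r_i)·(f′(r_i))^{-1} mod 19^{i+2}, f′(x) = 2x + 3. Iterate:
  r_0 = 11 (mod 19)
  r_1 = 68 (mod 361)
Final: r = 68 satisfies f(r) ≡ 0 mod 19^2.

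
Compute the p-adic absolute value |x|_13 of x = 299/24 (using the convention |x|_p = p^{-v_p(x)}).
|299/24|_13 = 1/13

Step 1 — compute v_13(x) by factoring powers of 13 out of the numerator and denominator: v_13(299/24) = 1. Step 2 — apply |x|_p = p^{-v_p(x)} = 13^{-1} = 1/13.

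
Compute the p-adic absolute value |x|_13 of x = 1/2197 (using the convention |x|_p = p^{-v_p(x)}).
|1/2197|_13 = 2197

Step 1 — compute v_13(x) by factoring powers of 13 out of the numerator and denominator: v_13(1/2197) = -3. Step 2 — apply |x|_p = p^{-v_p(x)} = 13^{3} = 2197.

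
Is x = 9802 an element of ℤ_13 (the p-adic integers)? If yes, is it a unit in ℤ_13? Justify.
x ∈ ℤ_13 but not a unit; v_13(x) = 2 > 0

ℤ_13 = {x ∈ ℚ_13 : v_13(x) ≥ 0} and ℤ_13^× = {x ∈ ℤ_13 : v_13(x) = 0}. Here v_13(9802) = v_13(num) − v_13(den) = 2; compare against these criteria.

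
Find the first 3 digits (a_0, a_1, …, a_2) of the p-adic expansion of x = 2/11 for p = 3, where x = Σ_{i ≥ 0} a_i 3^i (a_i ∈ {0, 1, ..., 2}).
(a_0, …, a_2) = (1, 0, 1)

v_3(2/11) = 0 (numerator and denominator both coprime to 3), so x ∈ ℤ_3^×. Compute digits iteratively via a_i = x_i mod 3, x_{i+1} = (x_i − a_i)/3, with x_0 = x:
  x_0 = 2/11;  a_0 = 1;  x_1 = (x_0 − 1)/3 = -3/11
  x_1 = -3/11;  a_1 = 0;  x_2 = (x_1 − 0)/3 = -1/11
  x_2 = -1/11;  a_2 = 1;  x_3 = (x_2 − 1)/3 = -4/11
Digits: (1, 0, 1).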